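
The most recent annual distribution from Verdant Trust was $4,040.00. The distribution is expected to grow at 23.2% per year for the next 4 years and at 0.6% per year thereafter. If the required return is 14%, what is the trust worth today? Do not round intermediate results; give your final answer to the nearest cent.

D_1 = 4977.28000
D_2 = 6132.00896
D_3 = 7554.63504
D_4 = 9307.31037
Terminal value at year 4: TV = D_4×(1+g_2)/(r−g_2) = 9363.15423/0.134 = 69874.28530
P_0 = D_1/(1+r)^1 + D_2/(1+r)^2 + D_3/(1+r)^3 + D_4/(1+r)^4 + TV/(1+r)^4
    = 4366.03509 + 4718.38178 + 5099.16347 + 5510.67490 + 41371.18622 = 61065.44146

$61065.44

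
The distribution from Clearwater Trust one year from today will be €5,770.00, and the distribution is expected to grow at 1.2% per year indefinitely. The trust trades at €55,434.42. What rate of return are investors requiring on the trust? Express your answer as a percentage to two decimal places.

P = D₁/(r − g) ⇒ r = D₁/P + g = €5,770.0000/€55,434.42 + 0.012 = 0.104087 + 0.012 = 0.116087

11.61%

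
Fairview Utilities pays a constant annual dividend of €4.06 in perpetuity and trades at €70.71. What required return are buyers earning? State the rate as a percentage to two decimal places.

5.74%

P = C/r ⇒ r = C/P = €4.06/€70.71 = 0.057418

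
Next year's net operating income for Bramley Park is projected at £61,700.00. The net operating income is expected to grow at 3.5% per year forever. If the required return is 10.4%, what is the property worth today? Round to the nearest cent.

Growing perpetuity: P = D₁ / (r − g) = £61,700.0000 / (0.104 − 0.035) = £894,202.90

£894202.90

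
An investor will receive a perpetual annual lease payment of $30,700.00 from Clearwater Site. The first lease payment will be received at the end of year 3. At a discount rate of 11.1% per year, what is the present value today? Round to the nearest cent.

Value at end of year 2: C / r = $30,700.00 / 0.111 = $276,576.5766
Discount to today: PV = $276,576.5766 / (1 + 0.111)^2 = $276,576.5766 / 1.234321 = $224,071.84

$224071.84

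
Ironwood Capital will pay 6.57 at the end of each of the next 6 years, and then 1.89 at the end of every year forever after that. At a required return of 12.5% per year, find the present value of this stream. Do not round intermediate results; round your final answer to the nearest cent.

34.09

PV of 6-year annuity: 6.57 × [1 − (1+0.125)^−6] / 0.125 = 26.63372
Perpetuity value at year 6: 1.89 / 0.125 = 15.12000
PV of perpetuity: 15.12000 / (1+0.125)^6 = 7.45825
Total PV = 26.63372 + 7.45825 = 34.09196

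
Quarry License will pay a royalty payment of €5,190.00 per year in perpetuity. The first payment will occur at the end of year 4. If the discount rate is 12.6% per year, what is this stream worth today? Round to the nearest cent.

Value at end of year 3: C / r = €5,190.00 / 0.126 = €41,190.4762
Discount to today: PV = €41,190.4762 / (1 + 0.126)^3 = €41,190.4762 / 1.427628 = €28,852.38

€28852.38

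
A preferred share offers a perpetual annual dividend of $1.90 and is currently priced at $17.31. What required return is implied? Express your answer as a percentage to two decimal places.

10.98%

P = C/r ⇒ r = C/P = $1.90/$17.31 = 0.109763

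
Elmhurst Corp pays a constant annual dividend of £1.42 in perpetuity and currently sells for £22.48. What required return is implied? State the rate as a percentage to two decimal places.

P = C/r ⇒ r = C/P = £1.42/£22.48 = 0.063167

6.32%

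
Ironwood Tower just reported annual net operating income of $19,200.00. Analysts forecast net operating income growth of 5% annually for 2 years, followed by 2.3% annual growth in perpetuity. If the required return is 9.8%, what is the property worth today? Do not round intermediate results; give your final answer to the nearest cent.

$275409.84

D_1 = 20160.00000
D_2 = 21168.00000
Terminal value at year 2: TV = D_2×(1+g_2)/(r−g_2) = 21654.86400/0.075 = 288731.52000
P_0 = D_1/(1+r)^1 + D_2/(1+r)^2 + TV/(1+r)^2
    = 18360.65574 + 17558.00412 + 239491.17621 = 275409.83607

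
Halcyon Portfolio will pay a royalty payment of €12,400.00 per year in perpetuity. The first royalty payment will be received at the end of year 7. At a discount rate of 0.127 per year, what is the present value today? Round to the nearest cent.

€47651.27

Value at end of year 6: C / r = €12,400.00 / 0.127 = €97,637.7953
Discount to today: PV = €97,637.7953 / (1 + 0.127)^6 = €97,637.7953 / 2.049007 = €47,651.27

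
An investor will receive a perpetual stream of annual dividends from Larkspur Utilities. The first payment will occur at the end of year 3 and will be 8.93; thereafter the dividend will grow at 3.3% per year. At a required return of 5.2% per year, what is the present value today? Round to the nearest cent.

424.68

Value at end of year 2: C₁ / (r − g) = 8.93 / (0.052 − 0.033) = 470.0000
Discount to today: PV = 470.0000 / (1 + 0.052)^2 = 470.0000 / 1.106704 = 424.68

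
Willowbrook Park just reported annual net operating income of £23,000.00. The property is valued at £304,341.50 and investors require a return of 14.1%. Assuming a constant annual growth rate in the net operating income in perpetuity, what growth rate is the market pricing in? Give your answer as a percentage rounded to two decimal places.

P = D₀(1+g)/(r−g) ⇒ P(r−g) = D₀(1+g) ⇒ g(P+D₀) = P·r − D₀
g = (P·r − D₀)/(P + D₀) = (£304,341.50×0.141 − £23,000.00) / (£304,341.50 + £23,000.00) = 0.060830

6.08%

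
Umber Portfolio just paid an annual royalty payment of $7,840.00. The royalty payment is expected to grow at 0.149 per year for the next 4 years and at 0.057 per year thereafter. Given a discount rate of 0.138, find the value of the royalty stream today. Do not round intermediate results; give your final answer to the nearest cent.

D_1 = 9008.16000
D_2 = 10350.37584
D_3 = 11892.58184
D_4 = 13664.57653
Terminal value at year 4: TV = D_4×(1+g_2)/(r−g_2) = 14443.45740/0.081 = 178314.28885
P_0 = D_1/(1+r)^1 + D_2/(1+r)^2 + D_3/(1+r)^3 + D_4/(1+r)^4 + TV/(1+r)^4
    = 7915.78207 + 7992.29666 + 8069.55085 + 8147.55178 + 106320.52137 = 138445.70274

$138445.70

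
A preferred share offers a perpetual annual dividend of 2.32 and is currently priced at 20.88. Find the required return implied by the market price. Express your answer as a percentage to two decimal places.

11.11%

P = C/r ⇒ r = C/P = 2.32/20.88 = 0.111111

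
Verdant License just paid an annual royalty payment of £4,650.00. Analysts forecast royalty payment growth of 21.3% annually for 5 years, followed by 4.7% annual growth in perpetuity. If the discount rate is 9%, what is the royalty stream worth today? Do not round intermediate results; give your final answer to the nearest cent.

D_1 = 5640.45000
D_2 = 6841.86585
D_3 = 8299.18328
D_4 = 10066.90931
D_5 = 12211.16100
Terminal value at year 5: TV = D_5×(1+g_2)/(r−g_2) = 12785.08556/0.043 = 297327.57127
P_0 = D_1/(1+r)^1 + D_2/(1+r)^2 + D_3/(1+r)^3 + D_4/(1+r)^4 + D_5/(1+r)^5 + TV/(1+r)^5
    = 5174.72477 + 5758.66160 + 6408.49222 + 7131.65236 + 7936.41680 + 193242.52058 = 225652.46833

£225652.47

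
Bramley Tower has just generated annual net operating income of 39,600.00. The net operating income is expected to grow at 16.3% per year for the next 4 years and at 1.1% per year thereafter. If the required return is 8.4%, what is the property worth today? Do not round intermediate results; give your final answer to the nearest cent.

916090.67

D_1 = 46054.80000
D_2 = 53561.73240
D_3 = 62292.29478
D_4 = 72445.93883
Terminal value at year 4: TV = D_4×(1+g_2)/(r−g_2) = 73242.84416/0.073 = 1003326.63230
P_0 = D_1/(1+r)^1 + D_2/(1+r)^2 + D_3/(1+r)^3 + D_4/(1+r)^4 + TV/(1+r)^4
    = 42485.97786 + 45582.28067 + 48904.23655 + 52468.29069 + 726649.88892 = 916090.67470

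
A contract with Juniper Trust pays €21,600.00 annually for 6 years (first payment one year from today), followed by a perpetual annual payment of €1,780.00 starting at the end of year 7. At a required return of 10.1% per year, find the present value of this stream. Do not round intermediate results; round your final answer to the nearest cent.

€103692.65

PV of 6-year annuity: €21,600.00 × [1 − (1+0.101)^−6] / 0.101 = 93798.58720
Perpetuity value at year 6: €1,780.00 / 0.101 = 17623.76238
PV of perpetuity: 17623.76238 / (1+0.101)^6 = 9894.06399
Total PV = 93798.58720 + 9894.06399 = 103692.65119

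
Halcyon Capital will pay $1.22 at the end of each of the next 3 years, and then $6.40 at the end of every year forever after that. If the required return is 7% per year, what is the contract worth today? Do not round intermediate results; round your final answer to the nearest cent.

PV of 3-year annuity: $1.22 × [1 − (1+0.07)^−3] / 0.07 = 3.20167
Perpetuity value at year 3: $6.40 / 0.07 = 91.42857
PV of perpetuity: 91.42857 / (1+0.07)^3 = 74.63295
Total PV = 3.20167 + 74.63295 = 77.83461

$77.83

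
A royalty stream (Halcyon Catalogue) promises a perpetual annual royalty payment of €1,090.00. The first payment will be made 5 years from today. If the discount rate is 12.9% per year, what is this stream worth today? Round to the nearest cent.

€5200.69

Value at end of year 4: C / r = €1,090.00 / 0.129 = €8,449.6124
Discount to today: PV = €8,449.6124 / (1 + 0.129)^4 = €8,449.6124 / 1.624710 = €5,200.69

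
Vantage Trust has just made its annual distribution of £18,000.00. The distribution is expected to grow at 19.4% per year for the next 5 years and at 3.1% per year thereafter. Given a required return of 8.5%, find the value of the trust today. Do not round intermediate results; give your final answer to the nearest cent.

£675681.55

D_1 = 21492.00000
D_2 = 25661.44800
D_3 = 30639.76891
D_4 = 36583.88408
D_5 = 43681.15759
Terminal value at year 5: TV = D_5×(1+g_2)/(r−g_2) = 45035.27348/0.054 = 833986.54589
P_0 = D_1/(1+r)^1 + D_2/(1+r)^2 + D_3/(1+r)^3 + D_4/(1+r)^4 + D_5/(1+r)^5 + TV/(1+r)^5
    = 19808.29493 + 21798.25267 + 23988.12322 + 26397.98997 + 29049.95394 + 554638.93543 = 675681.55016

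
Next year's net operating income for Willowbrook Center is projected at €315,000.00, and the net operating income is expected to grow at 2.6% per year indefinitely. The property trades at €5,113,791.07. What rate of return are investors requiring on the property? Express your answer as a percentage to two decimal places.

8.76%

P = D₁/(r − g) ⇒ r = D₁/P + g = €315,000.0000/€5,113,791.07 + 0.026 = 0.061598 + 0.026 = 0.087598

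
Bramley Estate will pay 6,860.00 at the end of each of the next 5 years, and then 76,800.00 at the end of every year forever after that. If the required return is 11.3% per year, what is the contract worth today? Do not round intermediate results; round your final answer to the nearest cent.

PV of 5-year annuity: 6,860.00 × [1 − (1+0.113)^−5] / 0.113 = 25163.67403
Perpetuity value at year 5: 76,800.00 / 0.113 = 679646.01770
PV of perpetuity: 679646.01770 / (1+0.113)^5 = 397930.25011
Total PV = 25163.67403 + 397930.25011 = 423093.92415

423093.92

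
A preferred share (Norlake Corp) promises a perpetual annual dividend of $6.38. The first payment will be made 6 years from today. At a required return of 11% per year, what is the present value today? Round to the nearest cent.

$34.42

Value at end of year 5: C / r = $6.38 / 0.11 = $58.0000
Discount to today: PV = $58.0000 / (1 + 0.11)^5 = $58.0000 / 1.685058 = $34.42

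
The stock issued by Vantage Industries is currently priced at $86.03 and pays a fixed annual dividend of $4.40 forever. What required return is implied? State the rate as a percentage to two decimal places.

5.11%

P = C/r ⇒ r = C/P = $4.40/$86.03 = 0.051145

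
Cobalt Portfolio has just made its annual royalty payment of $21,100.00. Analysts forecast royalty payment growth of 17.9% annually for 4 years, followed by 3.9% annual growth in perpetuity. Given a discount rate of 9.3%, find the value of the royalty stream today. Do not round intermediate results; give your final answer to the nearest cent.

$652001.11

D_1 = 24876.90000
D_2 = 29329.86510
D_3 = 34579.91095
D_4 = 40769.71501
Terminal value at year 4: TV = D_4×(1+g_2)/(r−g_2) = 42359.73390/0.054 = 784439.51665
P_0 = D_1/(1+r)^1 + D_2/(1+r)^2 + D_3/(1+r)^3 + D_4/(1+r)^4 + TV/(1+r)^4
    = 22760.20128 + 24551.03139 + 26482.76854 + 28566.49964 + 549640.61340 = 652001.11424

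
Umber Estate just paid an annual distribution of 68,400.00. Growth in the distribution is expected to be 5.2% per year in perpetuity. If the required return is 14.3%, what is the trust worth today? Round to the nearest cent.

790734.07

D₁ = D₀ × (1 + g) = 68,400.00 × 1.052 = 71,956.8000
Growing perpetuity: P = D₁ / (r − g) = 71,956.8000 / (0.143 − 0.052) = 790,734.07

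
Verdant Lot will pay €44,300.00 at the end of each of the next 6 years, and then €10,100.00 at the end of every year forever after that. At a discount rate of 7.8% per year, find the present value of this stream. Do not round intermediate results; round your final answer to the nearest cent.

PV of 6-year annuity: €44,300.00 × [1 − (1+0.078)^−6] / 0.078 = 206042.07201
Perpetuity value at year 6: €10,100.00 / 0.078 = 129487.17949
PV of perpetuity: 129487.17949 / (1+0.078)^6 = 82511.44749
Total PV = 206042.07201 + 82511.44749 = 288553.51950

€288553.52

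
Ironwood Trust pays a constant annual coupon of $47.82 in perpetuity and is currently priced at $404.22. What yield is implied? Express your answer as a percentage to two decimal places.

P = C/r ⇒ r = C/P = $47.82/$404.22 = 0.118302

11.83%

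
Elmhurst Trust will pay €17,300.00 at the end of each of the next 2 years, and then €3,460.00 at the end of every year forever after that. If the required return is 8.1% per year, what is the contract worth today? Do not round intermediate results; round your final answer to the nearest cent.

€67362.64

PV of 2-year annuity: €17,300.00 × [1 − (1+0.081)^−2] / 0.081 = 30808.23337
Perpetuity value at year 2: €3,460.00 / 0.081 = 42716.04938
PV of perpetuity: 42716.04938 / (1+0.081)^2 = 36554.40271
Total PV = 30808.23337 + 36554.40271 = 67362.63608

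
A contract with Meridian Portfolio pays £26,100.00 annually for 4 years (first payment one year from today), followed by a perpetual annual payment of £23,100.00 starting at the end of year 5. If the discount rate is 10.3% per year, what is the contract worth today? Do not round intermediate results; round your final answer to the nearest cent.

£233720.01

PV of 4-year annuity: £26,100.00 × [1 − (1+0.103)^−4] / 0.103 = 82199.05458
Perpetuity value at year 4: £23,100.00 / 0.103 = 224271.84466
PV of perpetuity: 224271.84466 / (1+0.103)^4 = 151520.95727
Total PV = 82199.05458 + 151520.95727 = 233720.01185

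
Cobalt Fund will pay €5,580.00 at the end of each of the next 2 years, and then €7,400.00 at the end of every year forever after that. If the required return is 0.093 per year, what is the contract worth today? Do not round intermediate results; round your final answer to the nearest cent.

PV of 2-year annuity: €5,580.00 × [1 − (1+0.093)^−2] / 0.093 = 9776.04301
Perpetuity value at year 2: €7,400.00 / 0.093 = 79569.89247
PV of perpetuity: 79569.89247 / (1+0.093)^2 = 66605.24763
Total PV = 9776.04301 + 66605.24763 = 76381.29063

€76381.29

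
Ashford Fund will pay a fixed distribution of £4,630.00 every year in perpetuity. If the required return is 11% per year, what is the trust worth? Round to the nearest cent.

Level perpetuity: PV = C / r = £4,630.00 / 0.11 = £42,090.91

£42090.91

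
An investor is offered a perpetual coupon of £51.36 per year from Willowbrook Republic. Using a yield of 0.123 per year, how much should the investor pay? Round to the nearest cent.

Level perpetuity: PV = C / r = £51.36 / 0.123 = £417.56

£417.56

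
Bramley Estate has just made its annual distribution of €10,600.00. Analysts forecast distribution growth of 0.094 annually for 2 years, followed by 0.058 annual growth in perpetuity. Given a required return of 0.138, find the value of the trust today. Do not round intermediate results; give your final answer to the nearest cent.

€149540.57

D_1 = 11596.40000
D_2 = 12686.46160
Terminal value at year 2: TV = D_2×(1+g_2)/(r−g_2) = 13422.27637/0.08 = 167778.45466
P_0 = D_1/(1+r)^1 + D_2/(1+r)^2 + TV/(1+r)^2
    = 10190.15817 + 9796.16260 + 129554.25040 = 149540.57118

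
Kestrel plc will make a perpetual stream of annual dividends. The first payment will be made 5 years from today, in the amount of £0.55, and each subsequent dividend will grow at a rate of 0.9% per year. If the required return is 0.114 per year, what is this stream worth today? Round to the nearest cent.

Value at end of year 4: C₁ / (r − g) = £0.55 / (0.114 − 0.009) = £5.2381
Discount to today: PV = £5.2381 / (1 + 0.114)^4 = £5.2381 / 1.540071 = £3.40

£3.40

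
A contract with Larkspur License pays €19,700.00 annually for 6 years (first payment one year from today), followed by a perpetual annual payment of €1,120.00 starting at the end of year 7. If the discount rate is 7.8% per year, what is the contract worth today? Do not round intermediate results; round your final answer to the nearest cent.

PV of 6-year annuity: €19,700.00 × [1 − (1+0.078)^−6] / 0.078 = 91625.93270
Perpetuity value at year 6: €1,120.00 / 0.078 = 14358.97436
PV of perpetuity: 14358.97436 / (1+0.078)^6 = 9149.78428
Total PV = 91625.93270 + 9149.78428 = 100775.71698

€100775.72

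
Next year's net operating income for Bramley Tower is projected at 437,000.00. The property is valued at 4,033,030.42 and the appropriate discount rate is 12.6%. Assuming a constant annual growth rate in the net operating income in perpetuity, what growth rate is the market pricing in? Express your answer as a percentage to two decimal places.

1.76%

P = D₁/(r−g) ⇒ g = r − D₁/P = 0.126 − 437,000.00/4,033,030.42 = 0.017645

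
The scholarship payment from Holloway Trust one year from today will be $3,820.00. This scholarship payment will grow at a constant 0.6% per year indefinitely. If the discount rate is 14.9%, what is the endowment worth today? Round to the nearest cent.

Growing perpetuity: P = D₁ / (r − g) = $3,820.0000 / (0.149 − 0.006) = $26,713.29

$26713.29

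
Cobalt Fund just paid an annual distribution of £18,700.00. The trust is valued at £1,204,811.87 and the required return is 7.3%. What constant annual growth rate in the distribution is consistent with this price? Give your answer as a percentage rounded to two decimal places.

5.66%

P = D₀(1+g)/(r−g) ⇒ P(r−g) = D₀(1+g) ⇒ g(P+D₀) = P·r − D₀
g = (P·r − D₀)/(P + D₀) = (£1,204,811.87×0.073 − £18,700.00) / (£1,204,811.87 + £18,700.00) = 0.056600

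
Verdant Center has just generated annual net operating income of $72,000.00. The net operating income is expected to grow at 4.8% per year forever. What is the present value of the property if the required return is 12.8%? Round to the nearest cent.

$943200.00

D₁ = D₀ × (1 + g) = $72,000.00 × 1.048 = $75,456.0000
Growing perpetuity: P = D₁ / (r − g) = $75,456.0000 / (0.128 − 0.048) = $943,200.00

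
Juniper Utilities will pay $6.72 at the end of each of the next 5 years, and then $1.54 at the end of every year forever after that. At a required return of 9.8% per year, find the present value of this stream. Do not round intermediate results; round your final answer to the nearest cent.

PV of 5-year annuity: $6.72 × [1 − (1+0.098)^−5] / 0.098 = 25.60478
Perpetuity value at year 5: $1.54 / 0.098 = 15.71429
PV of perpetuity: 15.71429 / (1+0.098)^5 = 9.84652
Total PV = 25.60478 + 9.84652 = 35.45130

$35.45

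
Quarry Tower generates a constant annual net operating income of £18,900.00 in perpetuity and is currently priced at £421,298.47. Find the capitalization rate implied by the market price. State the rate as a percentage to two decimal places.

P = C/r ⇒ r = C/P = £18,900.00/£421,298.47 = 0.044861

4.49%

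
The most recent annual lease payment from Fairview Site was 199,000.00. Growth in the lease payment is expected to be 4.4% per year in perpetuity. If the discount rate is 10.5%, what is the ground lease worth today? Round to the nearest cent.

3405836.07

D₁ = D₀ × (1 + g) = 199,000.00 × 1.044 = 207,756.0000
Growing perpetuity: P = D₁ / (r − g) = 207,756.0000 / (0.105 − 0.044) = 3,405,836.07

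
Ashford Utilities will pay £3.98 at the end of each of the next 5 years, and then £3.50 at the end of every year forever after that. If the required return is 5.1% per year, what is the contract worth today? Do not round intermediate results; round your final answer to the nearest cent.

PV of 5-year annuity: £3.98 × [1 − (1+0.051)^−5] / 0.051 = 17.18379
Perpetuity value at year 5: £3.50 / 0.051 = 68.62745
PV of perpetuity: 68.62745 / (1+0.051)^5 = 53.51608
Total PV = 17.18379 + 53.51608 = 70.69987

£70.70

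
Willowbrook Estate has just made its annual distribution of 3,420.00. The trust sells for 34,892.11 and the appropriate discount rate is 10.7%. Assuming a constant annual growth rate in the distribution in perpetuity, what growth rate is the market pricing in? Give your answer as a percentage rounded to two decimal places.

0.82%

P = D₀(1+g)/(r−g) ⇒ P(r−g) = D₀(1+g) ⇒ g(P+D₀) = P·r − D₀
g = (P·r − D₀)/(P + D₀) = (34,892.11×0.107 − 3,420.00) / (34,892.11 + 3,420.00) = 0.008182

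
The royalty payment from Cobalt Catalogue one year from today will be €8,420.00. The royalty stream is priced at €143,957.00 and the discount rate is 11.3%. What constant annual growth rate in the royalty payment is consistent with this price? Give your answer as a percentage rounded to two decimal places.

P = D₁/(r−g) ⇒ g = r − D₁/P = 0.113 − €8,420.00/€143,957.00 = 0.054510

5.45%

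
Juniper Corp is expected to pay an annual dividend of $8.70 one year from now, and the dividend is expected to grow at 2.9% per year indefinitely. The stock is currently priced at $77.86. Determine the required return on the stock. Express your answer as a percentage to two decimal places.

P = D₁/(r − g) ⇒ r = D₁/P + g = $8.7000/$77.86 + 0.029 = 0.111739 + 0.029 = 0.140739

14.07%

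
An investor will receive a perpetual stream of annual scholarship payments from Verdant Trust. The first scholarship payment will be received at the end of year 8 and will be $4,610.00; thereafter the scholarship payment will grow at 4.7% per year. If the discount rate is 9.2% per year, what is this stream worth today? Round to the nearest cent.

$55326.09

Value at end of year 7: C₁ / (r − g) = $4,610.00 / (0.092 − 0.047) = $102,444.4444
Discount to today: PV = $102,444.4444 / (1 + 0.092)^7 = $102,444.4444 / 1.851648 = $55,326.09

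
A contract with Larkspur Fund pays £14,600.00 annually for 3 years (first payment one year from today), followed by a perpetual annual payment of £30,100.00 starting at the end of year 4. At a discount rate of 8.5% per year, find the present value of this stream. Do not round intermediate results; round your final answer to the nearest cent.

PV of 3-year annuity: £14,600.00 × [1 − (1+0.085)^−3] / 0.085 = 37288.72662
Perpetuity value at year 3: £30,100.00 / 0.085 = 354117.64706
PV of perpetuity: 354117.64706 / (1+0.085)^3 = 277241.57368
Total PV = 37288.72662 + 277241.57368 = 314530.30030

£314530.30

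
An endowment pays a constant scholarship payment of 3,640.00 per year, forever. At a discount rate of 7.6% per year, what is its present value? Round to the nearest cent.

47894.74

Level perpetuity: PV = C / r = 3,640.00 / 0.076 = 47,894.74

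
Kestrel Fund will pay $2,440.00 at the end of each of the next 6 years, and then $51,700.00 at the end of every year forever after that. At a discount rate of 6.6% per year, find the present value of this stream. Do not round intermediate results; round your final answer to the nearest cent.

$545605.87

PV of 6-year annuity: $2,440.00 × [1 − (1+0.066)^−6] / 0.066 = 11775.37572
Perpetuity value at year 6: $51,700.00 / 0.066 = 783333.33333
PV of perpetuity: 783333.33333 / (1+0.066)^6 = 533830.49528
Total PV = 11775.37572 + 533830.49528 = 545605.87101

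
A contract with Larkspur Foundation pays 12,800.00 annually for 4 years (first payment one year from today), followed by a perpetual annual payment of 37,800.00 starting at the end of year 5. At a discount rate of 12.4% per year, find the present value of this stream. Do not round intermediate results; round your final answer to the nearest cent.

229540.27

PV of 4-year annuity: 12,800.00 × [1 − (1+0.124)^−4] / 0.124 = 38552.80162
Perpetuity value at year 4: 37,800.00 / 0.124 = 304838.70968
PV of perpetuity: 304838.70968 / (1+0.124)^4 = 190987.46739
Total PV = 38552.80162 + 190987.46739 = 229540.26901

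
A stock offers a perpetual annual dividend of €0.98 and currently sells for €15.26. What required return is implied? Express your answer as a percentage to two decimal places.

6.42%

P = C/r ⇒ r = C/P = €0.98/€15.26 = 0.064220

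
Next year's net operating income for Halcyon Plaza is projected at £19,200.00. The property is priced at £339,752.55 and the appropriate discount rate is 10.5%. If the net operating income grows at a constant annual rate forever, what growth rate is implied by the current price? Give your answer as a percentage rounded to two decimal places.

4.85%

P = D₁/(r−g) ⇒ g = r − D₁/P = 0.105 − £19,200.00/£339,752.55 = 0.048488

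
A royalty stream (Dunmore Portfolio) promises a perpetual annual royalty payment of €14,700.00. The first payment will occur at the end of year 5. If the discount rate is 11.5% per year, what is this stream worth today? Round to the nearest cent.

€82702.76

Value at end of year 4: C / r = €14,700.00 / 0.115 = €127,826.0870
Discount to today: PV = €127,826.0870 / (1 + 0.115)^4 = €127,826.0870 / 1.545608 = €82,702.76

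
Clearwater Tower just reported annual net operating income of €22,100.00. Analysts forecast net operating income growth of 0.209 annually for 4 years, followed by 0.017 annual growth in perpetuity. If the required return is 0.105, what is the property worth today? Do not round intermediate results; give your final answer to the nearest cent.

€477256.19

D_1 = 26718.90000
D_2 = 32303.15010
D_3 = 39054.50847
D_4 = 47216.90074
Terminal value at year 4: TV = D_4×(1+g_2)/(r−g_2) = 48019.58805/0.088 = 545677.13698
P_0 = D_1/(1+r)^1 + D_2/(1+r)^2 + D_3/(1+r)^3 + D_4/(1+r)^4 + TV/(1+r)^4
    = 24180.00000 + 26455.76471 + 28945.71903 + 31670.02200 + 366004.68605 = 477256.19179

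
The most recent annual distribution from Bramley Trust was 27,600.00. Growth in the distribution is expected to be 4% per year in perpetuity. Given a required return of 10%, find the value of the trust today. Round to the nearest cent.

478400.00

D₁ = D₀ × (1 + g) = 27,600.00 × 1.04 = 28,704.0000
Growing perpetuity: P = D₁ / (r − g) = 28,704.0000 / (0.1 − 0.04) = 478,400.00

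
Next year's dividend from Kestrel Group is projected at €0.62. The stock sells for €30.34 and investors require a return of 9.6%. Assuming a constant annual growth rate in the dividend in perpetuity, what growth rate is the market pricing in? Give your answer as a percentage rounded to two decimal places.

7.56%

P = D₁/(r−g) ⇒ g = r − D₁/P = 0.096 − €0.62/€30.34 = 0.075565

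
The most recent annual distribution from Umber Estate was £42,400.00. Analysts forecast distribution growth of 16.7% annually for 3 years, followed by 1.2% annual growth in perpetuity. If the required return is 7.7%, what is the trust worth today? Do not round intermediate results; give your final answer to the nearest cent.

£989511.85

D_1 = 49480.80000
D_2 = 57744.09360
D_3 = 67387.35723
Terminal value at year 3: TV = D_3×(1+g_2)/(r−g_2) = 68196.00552/0.065 = 1049169.31566
P_0 = D_1/(1+r)^1 + D_2/(1+r)^2 + D_3/(1+r)^3 + TV/(1+r)^3
    = 45943.17549 + 49782.43806 + 53942.53038 + 839843.70377 = 989511.84770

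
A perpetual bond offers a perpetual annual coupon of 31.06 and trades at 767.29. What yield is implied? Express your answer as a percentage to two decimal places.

P = C/r ⇒ r = C/P = 31.06/767.29 = 0.040480

4.05%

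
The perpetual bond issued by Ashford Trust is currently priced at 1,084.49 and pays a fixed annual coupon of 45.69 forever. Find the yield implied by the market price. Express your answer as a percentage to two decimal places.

4.21%

P = C/r ⇒ r = C/P = 45.69/1,084.49 = 0.042130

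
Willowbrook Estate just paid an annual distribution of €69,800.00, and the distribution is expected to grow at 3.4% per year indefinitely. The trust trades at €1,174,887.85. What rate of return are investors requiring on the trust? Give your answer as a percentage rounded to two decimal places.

9.54%

D₁ = €69,800.00 × 1.034 = €72,173.2000
P = D₁/(r − g) ⇒ r = D₁/P + g = €72,173.2000/€1,174,887.85 + 0.034 = 0.061430 + 0.034 = 0.095430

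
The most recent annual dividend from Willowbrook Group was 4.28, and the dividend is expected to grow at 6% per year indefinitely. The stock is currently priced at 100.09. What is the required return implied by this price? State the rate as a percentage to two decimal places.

10.53%

D₁ = 4.28 × 1.06 = 4.5368
P = D₁/(r − g) ⇒ r = D₁/P + g = 4.5368/100.09 + 0.06 = 0.045327 + 0.06 = 0.105327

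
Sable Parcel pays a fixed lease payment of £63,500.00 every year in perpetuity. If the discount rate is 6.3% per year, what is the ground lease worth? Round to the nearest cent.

Level perpetuity: PV = C / r = £63,500.00 / 0.063 = £1,007,936.51

£1007936.51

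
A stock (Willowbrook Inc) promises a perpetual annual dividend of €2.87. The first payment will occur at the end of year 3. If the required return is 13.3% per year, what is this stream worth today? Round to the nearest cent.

€16.81

Value at end of year 2: C / r = €2.87 / 0.133 = €21.5789
Discount to today: PV = €21.5789 / (1 + 0.133)^2 = €21.5789 / 1.283689 = €16.81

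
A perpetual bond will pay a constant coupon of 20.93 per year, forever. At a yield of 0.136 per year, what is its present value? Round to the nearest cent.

Level perpetuity: PV = C / r = 20.93 / 0.136 = 153.90

153.90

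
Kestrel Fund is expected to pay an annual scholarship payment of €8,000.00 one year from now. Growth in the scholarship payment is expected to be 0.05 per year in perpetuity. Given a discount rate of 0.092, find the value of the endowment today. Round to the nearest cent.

€190476.19

Growing perpetuity: P = D₁ / (r − g) = €8,000.0000 / (0.092 − 0.05) = €190,476.19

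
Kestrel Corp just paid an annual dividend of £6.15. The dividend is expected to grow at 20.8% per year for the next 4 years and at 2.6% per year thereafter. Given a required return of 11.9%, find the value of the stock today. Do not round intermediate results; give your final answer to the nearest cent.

D_1 = 7.42920
D_2 = 8.97447
D_3 = 10.84116
D_4 = 13.09613
Terminal value at year 4: TV = D_4×(1+g_2)/(r−g_2) = 13.43663/0.093 = 144.47984
P_0 = D_1/(1+r)^1 + D_2/(1+r)^2 + D_3/(1+r)^3 + D_4/(1+r)^4 + TV/(1+r)^4
    = 6.63914 + 7.16719 + 7.73723 + 8.35262 + 92.14821 = 122.04439

£122.04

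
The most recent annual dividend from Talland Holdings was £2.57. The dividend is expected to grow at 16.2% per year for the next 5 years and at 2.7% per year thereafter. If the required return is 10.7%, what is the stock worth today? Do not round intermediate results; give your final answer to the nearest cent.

D_1 = 2.98634
D_2 = 3.47013
D_3 = 4.03229
D_4 = 4.68552
D_5 = 5.44457
Terminal value at year 5: TV = D_5×(1+g_2)/(r−g_2) = 5.59158/0.08 = 69.89470
P_0 = D_1/(1+r)^1 + D_2/(1+r)^2 + D_3/(1+r)^3 + D_4/(1+r)^4 + D_5/(1+r)^5 + TV/(1+r)^5
    = 2.69769 + 2.83172 + 2.97241 + 3.12009 + 3.27511 + 42.04420 = 56.94122

£56.94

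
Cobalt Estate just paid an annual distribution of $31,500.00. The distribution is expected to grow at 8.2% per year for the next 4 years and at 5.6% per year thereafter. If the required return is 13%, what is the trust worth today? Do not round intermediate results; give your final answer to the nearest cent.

$491042.05

D_1 = 34083.00000
D_2 = 36877.80600
D_3 = 39901.78609
D_4 = 43173.73255
Terminal value at year 4: TV = D_4×(1+g_2)/(r−g_2) = 45591.46157/0.074 = 616100.83209
P_0 = D_1/(1+r)^1 + D_2/(1+r)^2 + D_3/(1+r)^3 + D_4/(1+r)^4 + TV/(1+r)^4
    = 30161.94690 + 28880.73146 + 27653.93933 + 26479.25872 + 377866.17846 = 491042.05486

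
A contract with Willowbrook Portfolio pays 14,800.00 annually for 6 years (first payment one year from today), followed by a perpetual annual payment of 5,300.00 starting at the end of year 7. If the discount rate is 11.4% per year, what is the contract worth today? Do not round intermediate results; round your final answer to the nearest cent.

86222.44

PV of 6-year annuity: 14,800.00 × [1 − (1+0.114)^−6] / 0.114 = 61897.04766
Perpetuity value at year 6: 5,300.00 / 0.114 = 46491.22807
PV of perpetuity: 46491.22807 / (1+0.114)^6 = 24325.39344
Total PV = 61897.04766 + 24325.39344 = 86222.44109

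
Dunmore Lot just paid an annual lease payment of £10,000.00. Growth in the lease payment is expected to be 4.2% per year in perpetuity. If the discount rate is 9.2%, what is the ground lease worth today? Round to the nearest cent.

£208400.00

D₁ = D₀ × (1 + g) = £10,000.00 × 1.042 = £10,420.0000
Growing perpetuity: P = D₁ / (r − g) = £10,420.0000 / (0.092 − 0.042) = £208,400.00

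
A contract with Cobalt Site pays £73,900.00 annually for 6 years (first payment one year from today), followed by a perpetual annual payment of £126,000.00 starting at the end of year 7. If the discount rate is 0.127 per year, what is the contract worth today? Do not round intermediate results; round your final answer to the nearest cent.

£782101.95

PV of 6-year annuity: £73,900.00 × [1 − (1+0.127)^−6] / 0.127 = 297903.57380
Perpetuity value at year 6: £126,000.00 / 0.127 = 992125.98425
PV of perpetuity: 992125.98425 / (1+0.127)^6 = 484198.37533
Total PV = 297903.57380 + 484198.37533 = 782101.94913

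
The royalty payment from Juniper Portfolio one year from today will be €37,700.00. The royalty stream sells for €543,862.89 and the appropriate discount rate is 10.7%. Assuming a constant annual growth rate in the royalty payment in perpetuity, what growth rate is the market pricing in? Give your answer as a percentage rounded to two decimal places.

P = D₁/(r−g) ⇒ g = r − D₁/P = 0.107 − €37,700.00/€543,862.89 = 0.037681

3.77%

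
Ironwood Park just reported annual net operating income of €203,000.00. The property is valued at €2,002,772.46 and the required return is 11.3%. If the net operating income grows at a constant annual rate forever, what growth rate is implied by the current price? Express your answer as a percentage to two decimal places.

1.06%

P = D₀(1+g)/(r−g) ⇒ P(r−g) = D₀(1+g) ⇒ g(P+D₀) = P·r − D₀
g = (P·r − D₀)/(P + D₀) = (€2,002,772.46×0.113 − €203,000.00) / (€2,002,772.46 + €203,000.00) = 0.010569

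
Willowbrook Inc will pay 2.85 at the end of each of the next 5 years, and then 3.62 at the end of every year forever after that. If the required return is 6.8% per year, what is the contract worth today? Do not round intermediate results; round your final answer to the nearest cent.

50.06

PV of 5-year annuity: 2.85 × [1 − (1+0.068)^−5] / 0.068 = 11.74841
Perpetuity value at year 5: 3.62 / 0.068 = 53.23529
PV of perpetuity: 53.23529 / (1+0.068)^5 = 38.31276
Total PV = 11.74841 + 38.31276 = 50.06116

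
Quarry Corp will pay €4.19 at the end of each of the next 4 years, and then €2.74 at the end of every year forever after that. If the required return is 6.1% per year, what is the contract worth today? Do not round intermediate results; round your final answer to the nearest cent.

PV of 4-year annuity: €4.19 × [1 − (1+0.061)^−4] / 0.061 = 14.48561
Perpetuity value at year 4: €2.74 / 0.061 = 44.91803
PV of perpetuity: 44.91803 / (1+0.061)^4 = 35.44534
Total PV = 14.48561 + 35.44534 = 49.93095

€49.93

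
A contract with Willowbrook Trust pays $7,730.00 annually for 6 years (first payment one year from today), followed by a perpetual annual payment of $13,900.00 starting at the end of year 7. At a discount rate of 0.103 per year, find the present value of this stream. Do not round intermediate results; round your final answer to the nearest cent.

PV of 6-year annuity: $7,730.00 × [1 − (1+0.103)^−6] / 0.103 = 33372.23995
Perpetuity value at year 6: $13,900.00 / 0.103 = 134951.45631
PV of perpetuity: 134951.45631 / (1+0.103)^6 = 74941.86572
Total PV = 33372.23995 + 74941.86572 = 108314.10567

$108314.11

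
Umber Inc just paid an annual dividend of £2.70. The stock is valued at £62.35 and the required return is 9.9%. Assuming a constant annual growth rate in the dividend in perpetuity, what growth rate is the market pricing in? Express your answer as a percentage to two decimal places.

P = D₀(1+g)/(r−g) ⇒ P(r−g) = D₀(1+g) ⇒ g(P+D₀) = P·r − D₀
g = (P·r − D₀)/(P + D₀) = (£62.35×0.099 − £2.70) / (£62.35 + £2.70) = 0.053384

5.34%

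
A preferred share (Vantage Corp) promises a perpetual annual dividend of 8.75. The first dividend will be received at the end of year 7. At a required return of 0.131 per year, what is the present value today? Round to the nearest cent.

31.91

Value at end of year 6: C / r = 8.75 / 0.131 = 66.7939
Discount to today: PV = 66.7939 / (1 + 0.131)^6 = 66.7939 / 2.093031 = 31.91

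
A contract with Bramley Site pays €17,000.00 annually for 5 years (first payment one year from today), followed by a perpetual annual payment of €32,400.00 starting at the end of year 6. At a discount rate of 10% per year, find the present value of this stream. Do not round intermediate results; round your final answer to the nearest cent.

PV of 5-year annuity: €17,000.00 × [1 − (1+0.1)^−5] / 0.1 = 64443.37508
Perpetuity value at year 5: €32,400.00 / 0.1 = 324000.00000
PV of perpetuity: 324000.00000 / (1+0.1)^5 = 201178.50867
Total PV = 64443.37508 + 201178.50867 = 265621.88375

€265621.88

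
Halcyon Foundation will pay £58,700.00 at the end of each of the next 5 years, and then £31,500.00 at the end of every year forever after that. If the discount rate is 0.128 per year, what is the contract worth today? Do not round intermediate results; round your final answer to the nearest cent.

£342231.14

PV of 5-year annuity: £58,700.00 × [1 − (1+0.128)^−5] / 0.128 = 207472.98057
Perpetuity value at year 5: £31,500.00 / 0.128 = 246093.75000
PV of perpetuity: 246093.75000 / (1+0.128)^5 = 134758.16417
Total PV = 207472.98057 + 134758.16417 = 342231.14475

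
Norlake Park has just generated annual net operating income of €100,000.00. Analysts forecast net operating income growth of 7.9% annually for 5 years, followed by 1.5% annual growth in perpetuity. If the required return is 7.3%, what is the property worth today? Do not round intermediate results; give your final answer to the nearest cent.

€2307929.00

D_1 = 107900.00000
D_2 = 116424.10000
D_3 = 125621.60390
D_4 = 135545.71061
D_5 = 146253.82175
Terminal value at year 5: TV = D_5×(1+g_2)/(r−g_2) = 148447.62907/0.058 = 2559441.88056
P_0 = D_1/(1+r)^1 + D_2/(1+r)^2 + D_3/(1+r)^3 + D_4/(1+r)^4 + D_5/(1+r)^5 + TV/(1+r)^5
    = 100559.17987 + 101121.48656 + 101686.93756 + 102255.55044 + 102827.34290 + 1799478.50067 = 2307928.99799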